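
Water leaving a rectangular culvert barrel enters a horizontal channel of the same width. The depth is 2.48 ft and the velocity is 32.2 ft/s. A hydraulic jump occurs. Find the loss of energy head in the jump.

ΔE = 6.37 ft

Fr₁ = V₁/√(g·y₁) = 32.2/√(32.2×2.48) = 3.60.
From the momentum equation for a rectangular channel, y₂/y₁ = ½[√(1 + 8Fr₁²) − 1] = ½[√104.9 − 1] = 4.62.
y₂ = 4.62 × 2.48 = 11.5 ft.
Head loss: ΔE = (y₂ − y₁)³/(4y₁y₂) = (11.5 − 2.48)³/(4×2.48×11.5) = 724/114 = 6.37 ft.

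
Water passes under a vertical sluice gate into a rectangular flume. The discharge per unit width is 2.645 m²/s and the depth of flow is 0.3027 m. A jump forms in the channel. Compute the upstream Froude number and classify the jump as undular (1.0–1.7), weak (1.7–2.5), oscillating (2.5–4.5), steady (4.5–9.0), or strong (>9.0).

V₁ = q/y₁ = 2.645/0.3027 = 8.738 m/s. Fr₁ = V₁/√(g·y₁) = 8.738/√(9.81×0.3027) = 5.071.
Fr₁ = 5.071 lies in the steady range.

Fr₁ = 5.071; steady jump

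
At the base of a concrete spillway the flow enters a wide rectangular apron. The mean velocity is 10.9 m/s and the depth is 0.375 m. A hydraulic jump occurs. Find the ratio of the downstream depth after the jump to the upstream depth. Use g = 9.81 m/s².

y₂/y₁ = 7.55

Fr₁ = V₁/√(g·y₁) = 10.9/√(9.81×0.375) = 5.68.
By Bélanger, y₂/y₁ = ½[√(1 + 8Fr₁²) − 1] = ½[√259.4 − 1] = 7.55.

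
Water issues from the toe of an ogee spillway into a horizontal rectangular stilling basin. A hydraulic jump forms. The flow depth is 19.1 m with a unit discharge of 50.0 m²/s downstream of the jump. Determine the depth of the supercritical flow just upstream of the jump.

y₁ = 1.31 m

V₂ = q/y₂ = 50.0/19.1 = 2.62 m/s; Fr₂ = V₂/√(g·y₂) = 0.191.
Applying the sequent-depth relation in reverse, y₁/y₂ = ½[√(1 + 8Fr₂²) − 1] = ½[√1.293 − 1] = 0.0685.
y₁ = 0.0685 × 19.1 = 1.31 m.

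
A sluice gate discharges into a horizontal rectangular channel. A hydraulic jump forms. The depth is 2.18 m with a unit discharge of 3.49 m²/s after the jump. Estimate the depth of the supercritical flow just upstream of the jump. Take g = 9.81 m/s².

y₁ = 0.436 m

V₂ = q/y₂ = 3.49/2.18 = 1.60 m/s; Fr₂ = V₂/√(g·y₂) = 0.346.
Since the conjugate-depth ratio holds either way, y₁/y₂ = ½[√(1 + 8Fr₂²) − 1] = ½[√1.959 − 1] = 0.200.
y₁ = 0.200 × 2.18 = 0.436 m.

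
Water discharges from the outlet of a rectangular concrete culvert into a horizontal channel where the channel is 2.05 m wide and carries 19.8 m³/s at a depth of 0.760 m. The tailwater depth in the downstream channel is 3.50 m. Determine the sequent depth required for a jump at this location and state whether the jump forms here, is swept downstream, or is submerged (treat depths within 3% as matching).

q = Q/b = 19.8/2.05 = 9.66 m²/s; V₁ = q/y₁ = 12.7 m/s. Fr₁ = V₁/√(g·y₁) = 4.65.
Conjugate-depth relation: y₂/y₁ = ½[√(1 + 8Fr₁²) − 1] = ½[√174.3 − 1] = 6.10.
y₂ = 6.10 × 0.760 = 4.64 m.
Tailwater y_tw = 3.50 m: y_tw < y₂, so the jump is swept downstream.

y₂ = 4.64 m; the jump is swept downstream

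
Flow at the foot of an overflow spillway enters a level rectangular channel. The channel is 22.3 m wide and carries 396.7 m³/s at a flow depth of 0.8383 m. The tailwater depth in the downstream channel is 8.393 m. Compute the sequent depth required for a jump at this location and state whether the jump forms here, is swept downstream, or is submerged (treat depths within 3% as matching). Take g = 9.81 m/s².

y₂ = 8.364 m; the jump forms here

q = Q/b = 396.7/22.3 = 17.79 m²/s; V₁ = q/y₁ = 21.22 m/s. Fr₁ = V₁/√(g·y₁) = 7.400.
From the momentum equation for a rectangular channel, y₂/y₁ = ½[√(1 + 8Fr₁²) − 1] = ½[√439.06 − 1] = 9.977.
y₂ = 9.977 × 0.8383 = 8.364 m.
Tailwater y_tw = 8.393 m: y_tw ≈ y₂, so the jump forms here.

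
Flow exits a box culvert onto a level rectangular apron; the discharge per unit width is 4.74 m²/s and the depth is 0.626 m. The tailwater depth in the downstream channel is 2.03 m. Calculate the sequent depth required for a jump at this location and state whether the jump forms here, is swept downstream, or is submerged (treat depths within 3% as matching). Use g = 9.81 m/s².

V₁ = q/y₁ = 4.74/0.626 = 7.57 m/s. Fr₁ = V₁/√(g·y₁) = 7.57/√(9.81×0.626) = 3.06.
Conjugate-depth relation: y₂/y₁ = ½[√(1 + 8Fr₁²) − 1] = ½[√75.69 − 1] = 3.85.
y₂ = 3.85 × 0.626 = 2.41 m.
Tailwater y_tw = 2.03 m: y_tw < y₂, so the jump is swept downstream.

y₂ = 2.41 m; the jump is swept downstream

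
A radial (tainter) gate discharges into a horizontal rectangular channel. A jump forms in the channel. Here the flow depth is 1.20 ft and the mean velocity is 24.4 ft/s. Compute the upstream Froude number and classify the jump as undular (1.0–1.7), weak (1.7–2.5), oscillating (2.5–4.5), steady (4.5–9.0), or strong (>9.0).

Fr₁ = 3.93; oscillating jump

Fr₁ = V₁/√(g·y₁) = 24.4/√(32.2×1.20) = 3.93.
Fr₁ = 3.93 lies in the oscillating range.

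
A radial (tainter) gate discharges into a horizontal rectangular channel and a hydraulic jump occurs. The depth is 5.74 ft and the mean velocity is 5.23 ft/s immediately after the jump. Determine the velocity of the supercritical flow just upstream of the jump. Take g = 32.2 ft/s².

V₁ = 21.9 ft/s

Fr₂ = V₂/√(g·y₂) = 5.23/√(32.2×5.74) = 0.385.
From the momentum equation (using Fr₂), y₁/y₂ = ½[√(1 + 8Fr₂²) − 1] = ½[√2.184 − 1] = 0.239.
y₁ = 0.239 × 5.74 = 1.37 ft.
V₁ = q/y₁ = 30.0/1.37 = 21.9 ft/s.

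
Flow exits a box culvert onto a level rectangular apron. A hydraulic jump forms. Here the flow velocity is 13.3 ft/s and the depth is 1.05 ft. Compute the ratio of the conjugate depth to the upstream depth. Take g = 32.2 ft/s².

Fr₁ = V₁/√(g·y₁) = 13.3/√(32.2×1.05) = 2.29.
By Bélanger, y₂/y₁ = ½[√(1 + 8Fr₁²) − 1] = ½[√42.86 − 1] = 2.77.

y₂/y₁ = 2.77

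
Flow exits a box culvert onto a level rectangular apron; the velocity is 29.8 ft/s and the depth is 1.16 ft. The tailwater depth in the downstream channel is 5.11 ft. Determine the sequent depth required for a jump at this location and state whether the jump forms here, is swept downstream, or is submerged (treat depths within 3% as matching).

Fr₁ = V₁/√(g·y₁) = 29.8/√(32.2×1.16) = 4.88.
From the momentum equation for a rectangular channel, y₂/y₁ = ½[√(1 + 8Fr₁²) − 1] = ½[√191.2 − 1] = 6.41.
y₂ = 6.41 × 1.16 = 7.44 ft.
Tailwater y_tw = 5.11 ft: y_tw < y₂, so the jump is swept downstream.

y₂ = 7.44 ft; the jump is swept downstream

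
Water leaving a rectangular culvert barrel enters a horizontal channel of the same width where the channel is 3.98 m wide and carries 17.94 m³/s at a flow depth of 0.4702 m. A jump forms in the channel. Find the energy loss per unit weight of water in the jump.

ΔE = 2.274 m

q = Q/b = 17.94/3.98 = 4.508 m²/s; V₁ = q/y₁ = 9.586 m/s. Fr₁ = V₁/√(g·y₁) = 4.464.
By Bélanger, y₂/y₁ = ½[√(1 + 8Fr₁²) − 1] = ½[√160.39 − 1] = 5.832.
y₂ = 5.832 × 0.4702 = 2.742 m.
Head loss: ΔE = (y₂ − y₁)³/(4y₁y₂) = (2.742 − 0.4702)³/(4×0.4702×2.742) = 11.73/5.158 = 2.274 m.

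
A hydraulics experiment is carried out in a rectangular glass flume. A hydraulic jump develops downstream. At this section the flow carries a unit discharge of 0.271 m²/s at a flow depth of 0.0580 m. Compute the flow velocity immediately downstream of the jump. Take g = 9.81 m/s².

V₂ = 0.565 m/s

V₁ = q/y₁ = 0.271/0.0580 = 4.67 m/s. Fr₁ = V₁/√(g·y₁) = 4.67/√(9.81×0.0580) = 6.19.
Conjugate-depth relation: y₂/y₁ = ½[√(1 + 8Fr₁²) − 1] = ½[√308.0 − 1] = 8.27.
y₂ = 8.27 × 0.0580 = 0.480 m.
V₂ = q/y₂ = 0.271/0.480 = 0.565 m/s.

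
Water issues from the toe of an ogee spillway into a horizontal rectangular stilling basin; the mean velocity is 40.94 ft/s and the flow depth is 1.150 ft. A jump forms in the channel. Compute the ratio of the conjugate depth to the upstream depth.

Fr₁ = V₁/√(g·y₁) = 40.94/√(32.2×1.150) = 6.728.
Sequent-depth ratio: y₂/y₁ = ½[√(1 + 8Fr₁²) − 1] = ½[√363.10 − 1] = 9.028.

y₂/y₁ = 9.028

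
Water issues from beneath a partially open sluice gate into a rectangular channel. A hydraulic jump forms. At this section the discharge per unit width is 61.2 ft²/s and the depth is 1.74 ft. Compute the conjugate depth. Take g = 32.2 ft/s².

V₁ = q/y₁ = 61.2/1.74 = 35.2 ft/s. Fr₁ = V₁/√(g·y₁) = 35.2/√(32.2×1.74) = 4.70.
By Bélanger, y₂/y₁ = ½[√(1 + 8Fr₁²) − 1] = ½[√177.6 − 1] = 6.16.
y₂ = 6.16 × 1.74 = 10.7 ft.

y₂ = 10.7 ft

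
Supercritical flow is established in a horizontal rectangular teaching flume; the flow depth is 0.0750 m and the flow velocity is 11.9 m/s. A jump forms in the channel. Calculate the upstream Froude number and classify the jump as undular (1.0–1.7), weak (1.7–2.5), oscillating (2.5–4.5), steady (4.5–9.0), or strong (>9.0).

Fr₁ = 13.9; strong jump

Fr₁ = V₁/√(g·y₁) = 11.9/√(9.81×0.0750) = 13.9.
Fr₁ = 13.9 lies in the strong range.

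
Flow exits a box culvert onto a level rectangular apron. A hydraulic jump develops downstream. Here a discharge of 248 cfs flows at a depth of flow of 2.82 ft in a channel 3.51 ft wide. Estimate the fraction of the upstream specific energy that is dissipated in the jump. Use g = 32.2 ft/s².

ΔE/E₁ = 0.197 (19.7%)

q = Q/b = 248/3.51 = 70.7 ft²/s; V₁ = q/y₁ = 25.1 ft/s. Fr₁ = V₁/√(g·y₁) = 2.63.
Bélanger equation: y₂/y₁ = ½[√(1 + 8Fr₁²) − 1] = ½[√56.31 − 1] = 3.25.
y₂ = 3.25 × 2.82 = 9.17 ft.
E₁ = y₁ + V₁²/2g = 12.6 ft. ΔE = (y₂ − y₁)³/(4y₁y₂) = 2.48 ft. ΔE/E₁ = 2.48/12.6 = 0.197.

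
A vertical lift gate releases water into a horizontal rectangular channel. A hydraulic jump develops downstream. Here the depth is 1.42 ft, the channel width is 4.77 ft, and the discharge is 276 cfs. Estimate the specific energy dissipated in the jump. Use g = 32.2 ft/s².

q = Q/b = 276/4.77 = 57.9 ft²/s; V₁ = q/y₁ = 40.7 ft/s. Fr₁ = V₁/√(g·y₁) = 6.03.
Bélanger equation: y₂/y₁ = ½[√(1 + 8Fr₁²) − 1] = ½[√291.5 − 1] = 8.04.
y₂ = 8.04 × 1.42 = 11.4 ft.
Head loss: ΔE = (y₂ − y₁)³/(4y₁y₂) = (11.4 − 1.42)³/(4×1.42×11.4) = 998/64.8 = 15.4 ft.

ΔE = 15.4 ft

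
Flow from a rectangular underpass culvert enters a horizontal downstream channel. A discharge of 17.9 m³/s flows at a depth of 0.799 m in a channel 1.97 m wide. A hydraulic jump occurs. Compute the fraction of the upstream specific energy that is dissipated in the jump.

q = Q/b = 17.9/1.97 = 9.09 m²/s; V₁ = q/y₁ = 11.4 m/s. Fr₁ = V₁/√(g·y₁) = 4.06.
Conjugate-depth relation: y₂/y₁ = ½[√(1 + 8Fr₁²) − 1] = ½[√133.0 − 1] = 5.27.
y₂ = 5.27 × 0.799 = 4.21 m.
E₁ = y₁ + V₁²/2g = 7.39 m. ΔE = (y₂ − y₁)³/(4y₁y₂) = 2.95 m. ΔE/E₁ = 2.95/7.39 = 0.399.

ΔE/E₁ = 0.399 (39.9%)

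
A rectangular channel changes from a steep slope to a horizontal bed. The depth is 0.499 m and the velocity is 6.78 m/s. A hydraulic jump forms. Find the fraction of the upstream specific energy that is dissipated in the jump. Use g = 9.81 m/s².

Fr₁ = V₁/√(g·y₁) = 6.78/√(9.81×0.499) = 3.06.
By Bélanger, y₂/y₁ = ½[√(1 + 8Fr₁²) − 1] = ½[√76.12 − 1] = 3.86.
y₂ = 3.86 × 0.499 = 1.93 m.
E₁ = y₁ + V₁²/2g = 2.84 m. ΔE = (y₂ − y₁)³/(4y₁y₂) = 0.758 m. ΔE/E₁ = 0.758/2.84 = 0.267.

ΔE/E₁ = 0.267 (26.7%)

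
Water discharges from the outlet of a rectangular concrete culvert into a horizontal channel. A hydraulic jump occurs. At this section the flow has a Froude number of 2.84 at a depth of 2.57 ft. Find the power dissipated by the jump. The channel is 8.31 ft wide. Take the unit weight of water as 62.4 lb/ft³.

P = 187 hp

Fr₁ = 2.84 (given).
Bélanger equation: y₂/y₁ = ½[√(1 + 8Fr₁²) − 1] = ½[√65.52 − 1] = 3.55.
y₂ = 3.55 × 2.57 = 9.12 ft.
Head loss: ΔE = (y₂ − y₁)³/(4y₁y₂) = (9.12 − 2.57)³/(4×2.57×9.12) = 281/93.7 = 2.99 ft.
V₁ = Fr₁·√(g·y₁) = 2.84×√(32.2×2.57) = 25.8 ft/s; q = V₁·y₁ = 66.4 ft²/s. Q = q·b = 66.4 × 8.31 = 552 cfs. P = γ·Q·ΔE/550 = 62.4 × 552 × 2.99 / 550 = 187 hp.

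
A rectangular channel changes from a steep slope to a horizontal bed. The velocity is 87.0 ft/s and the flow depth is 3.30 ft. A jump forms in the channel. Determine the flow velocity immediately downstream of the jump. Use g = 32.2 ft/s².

V₂ = 7.60 ft/s

Fr₁ = V₁/√(g·y₁) = 87.0/√(32.2×3.30) = 8.44.
Sequent-depth ratio: y₂/y₁ = ½[√(1 + 8Fr₁²) − 1] = ½[√570.8 − 1] = 11.4.
y₂ = 11.4 × 3.30 = 37.8 ft.
q = V₁·y₁ = 87.0 × 3.30 = 287 ft²/s.
V₂ = q/y₂ = 287/37.8 = 7.60 ft/s.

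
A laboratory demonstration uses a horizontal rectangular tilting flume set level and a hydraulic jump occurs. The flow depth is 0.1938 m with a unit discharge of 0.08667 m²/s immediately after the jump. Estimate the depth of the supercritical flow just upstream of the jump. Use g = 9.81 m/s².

V₂ = q/y₂ = 0.08667/0.1938 = 0.4472 m/s; Fr₂ = V₂/√(g·y₂) = 0.3243.
The Bélanger relation is symmetric: y₁/y₂ = ½[√(1 + 8Fr₂²) − 1] = ½[√1.8416 − 1] = 0.1785.
y₁ = 0.1785 × 0.1938 = 0.03460 m.

y₁ = 0.03460 m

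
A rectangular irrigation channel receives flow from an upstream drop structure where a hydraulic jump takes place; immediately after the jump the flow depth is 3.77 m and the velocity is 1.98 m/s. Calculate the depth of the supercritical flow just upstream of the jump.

Fr₂ = V₂/√(g·y₂) = 1.98/√(9.81×3.77) = 0.326.
Since the conjugate-depth ratio holds either way, y₁/y₂ = ½[√(1 + 8Fr₂²) − 1] = ½[√1.848 − 1] = 0.180.
y₁ = 0.180 × 3.77 = 0.678 m.

y₁ = 0.678 m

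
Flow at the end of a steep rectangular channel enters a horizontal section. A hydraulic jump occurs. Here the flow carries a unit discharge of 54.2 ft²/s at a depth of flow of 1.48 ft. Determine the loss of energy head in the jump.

ΔE = 11.5 ft

V₁ = q/y₁ = 54.2/1.48 = 36.6 ft/s. Fr₁ = V₁/√(g·y₁) = 36.6/√(32.2×1.48) = 5.30.
Sequent-depth ratio: y₂/y₁ = ½[√(1 + 8Fr₁²) − 1] = ½[√226.1 − 1] = 7.02.
y₂ = 7.02 × 1.48 = 10.4 ft.
V₂ = q/y₂ = 54.2/10.4 = 5.22 ft/s. E₁ = y₁ + V₁²/2g = 22.3 ft; E₂ = y₂ + V₂²/2g = 10.8 ft. ΔE = E₁ − E₂ = 11.5 ft.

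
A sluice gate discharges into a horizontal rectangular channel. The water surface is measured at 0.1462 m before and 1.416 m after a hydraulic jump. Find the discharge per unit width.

For a rectangular channel the momentum equation gives q² = ½·g·y₁·y₂·(y₁ + y₂) = ½×9.81×0.1462×1.416×1.562 = 1.586.
q = √1.586 = 1.259 m²/s.

q = 1.259 m²/s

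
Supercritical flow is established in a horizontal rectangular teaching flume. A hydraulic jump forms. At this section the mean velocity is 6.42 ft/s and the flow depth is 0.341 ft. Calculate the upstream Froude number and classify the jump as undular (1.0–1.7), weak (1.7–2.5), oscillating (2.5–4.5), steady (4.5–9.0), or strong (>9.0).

Fr₁ = V₁/√(g·y₁) = 6.42/√(32.2×0.341) = 1.94.
Fr₁ = 1.94 lies in the weak range.

Fr₁ = 1.94; weak jump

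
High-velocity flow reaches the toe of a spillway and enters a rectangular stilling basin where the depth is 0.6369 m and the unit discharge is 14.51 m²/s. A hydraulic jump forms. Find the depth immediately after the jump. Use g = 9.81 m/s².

y₂ = 7.897 m

V₁ = q/y₁ = 14.51/0.6369 = 22.78 m/s. Fr₁ = V₁/√(g·y₁) = 22.78/√(9.81×0.6369) = 9.114.
Sequent-depth ratio: y₂/y₁ = ½[√(1 + 8Fr₁²) − 1] = ½[√665.57 − 1] = 12.40.
y₂ = 12.40 × 0.6369 = 7.897 m.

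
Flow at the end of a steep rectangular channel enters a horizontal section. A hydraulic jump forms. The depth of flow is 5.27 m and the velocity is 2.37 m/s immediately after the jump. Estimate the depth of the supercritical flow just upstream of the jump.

Fr₂ = V₂/√(g·y₂) = 2.37/√(9.81×5.27) = 0.330.
The Bélanger relation is symmetric: y₁/y₂ = ½[√(1 + 8Fr₂²) − 1] = ½[√1.869 − 1] = 0.184.
y₁ = 0.184 × 5.27 = 0.968 m.

y₁ = 0.968 m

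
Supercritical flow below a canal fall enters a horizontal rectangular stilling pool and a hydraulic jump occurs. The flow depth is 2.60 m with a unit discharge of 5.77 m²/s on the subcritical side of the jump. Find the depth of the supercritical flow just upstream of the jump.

V₂ = q/y₂ = 5.77/2.60 = 2.22 m/s; Fr₂ = V₂/√(g·y₂) = 0.439.
From the momentum equation (using Fr₂), y₁/y₂ = ½[√(1 + 8Fr₂²) − 1] = ½[√2.545 − 1] = 0.298.
y₁ = 0.298 × 2.60 = 0.774 m.

y₁ = 0.774 m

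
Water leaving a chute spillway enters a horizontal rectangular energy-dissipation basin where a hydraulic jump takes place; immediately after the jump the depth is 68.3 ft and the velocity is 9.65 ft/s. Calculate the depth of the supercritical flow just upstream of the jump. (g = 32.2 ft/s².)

Fr₂ = V₂/√(g·y₂) = 9.65/√(32.2×68.3) = 0.206.
From the momentum equation (using Fr₂), y₁/y₂ = ½[√(1 + 8Fr₂²) − 1] = ½[√1.339 − 1] = 0.0785.
y₁ = 0.0785 × 68.3 = 5.36 ft.

y₁ = 5.36 ft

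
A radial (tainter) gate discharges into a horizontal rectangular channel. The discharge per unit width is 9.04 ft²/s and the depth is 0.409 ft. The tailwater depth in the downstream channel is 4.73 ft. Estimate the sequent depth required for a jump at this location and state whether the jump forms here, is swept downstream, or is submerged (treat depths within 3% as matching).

y₂ = 3.32 ft; the jump is submerged

V₁ = q/y₁ = 9.04/0.409 = 22.1 ft/s. Fr₁ = V₁/√(g·y₁) = 22.1/√(32.2×0.409) = 6.09.
Conjugate-depth relation: y₂/y₁ = ½[√(1 + 8Fr₁²) − 1] = ½[√297.8 − 1] = 8.13.
y₂ = 8.13 × 0.409 = 3.32 ft.
Tailwater y_tw = 4.73 ft: y_tw > y₂, so the jump is submerged.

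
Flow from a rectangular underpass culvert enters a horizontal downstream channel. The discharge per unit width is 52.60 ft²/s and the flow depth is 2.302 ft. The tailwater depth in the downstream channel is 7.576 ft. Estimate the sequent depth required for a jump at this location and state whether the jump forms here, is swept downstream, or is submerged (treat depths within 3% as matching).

y₂ = 7.565 ft; the jump forms here

V₁ = q/y₁ = 52.60/2.302 = 22.85 ft/s. Fr₁ = V₁/√(g·y₁) = 22.85/√(32.2×2.302) = 2.654.
Conjugate-depth relation: y₂/y₁ = ½[√(1 + 8Fr₁²) − 1] = ½[√57.349 − 1] = 3.286.
y₂ = 3.286 × 2.302 = 7.565 ft.
Tailwater y_tw = 7.576 ft: y_tw ≈ y₂, so the jump forms here.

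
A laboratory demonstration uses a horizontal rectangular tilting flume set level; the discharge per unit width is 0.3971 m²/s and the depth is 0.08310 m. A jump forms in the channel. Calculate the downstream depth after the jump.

y₂ = 0.5818 m

V₁ = q/y₁ = 0.3971/0.08310 = 4.779 m/s. Fr₁ = V₁/√(g·y₁) = 4.779/√(9.81×0.08310) = 5.293.
Bélanger equation: y₂/y₁ = ½[√(1 + 8Fr₁²) − 1] = ½[√225.09 − 1] = 7.001.
y₂ = 7.001 × 0.08310 = 0.5818 m.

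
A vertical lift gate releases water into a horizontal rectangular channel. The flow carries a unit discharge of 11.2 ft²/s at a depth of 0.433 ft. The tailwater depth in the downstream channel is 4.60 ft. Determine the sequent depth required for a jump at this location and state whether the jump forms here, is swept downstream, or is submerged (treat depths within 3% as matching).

V₁ = q/y₁ = 11.2/0.433 = 25.9 ft/s. Fr₁ = V₁/√(g·y₁) = 25.9/√(32.2×0.433) = 6.93.
By Bélanger, y₂/y₁ = ½[√(1 + 8Fr₁²) − 1] = ½[√384.9 − 1] = 9.31.
y₂ = 9.31 × 0.433 = 4.03 ft.
Tailwater y_tw = 4.60 ft: y_tw > y₂, so the jump is submerged.

y₂ = 4.03 ft; the jump is submerged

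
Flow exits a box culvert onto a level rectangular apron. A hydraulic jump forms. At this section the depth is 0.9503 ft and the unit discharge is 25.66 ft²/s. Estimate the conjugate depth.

y₂ = 6.102 ft

V₁ = q/y₁ = 25.66/0.9503 = 27.00 ft/s. Fr₁ = V₁/√(g·y₁) = 27.00/√(32.2×0.9503) = 4.881.
Conjugate-depth relation: y₂/y₁ = ½[√(1 + 8Fr₁²) − 1] = ½[√191.62 − 1] = 6.421.
y₂ = 6.421 × 0.9503 = 6.102 ft.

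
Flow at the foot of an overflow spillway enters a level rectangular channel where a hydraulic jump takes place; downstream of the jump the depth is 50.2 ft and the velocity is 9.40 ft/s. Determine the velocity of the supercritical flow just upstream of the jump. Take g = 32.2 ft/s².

V₁ = 94.5 ft/s

Fr₂ = V₂/√(g·y₂) = 9.40/√(32.2×50.2) = 0.234.
From the momentum equation (using Fr₂), y₁/y₂ = ½[√(1 + 8Fr₂²) − 1] = ½[√1.437 − 1] = 0.0994.
y₁ = 0.0994 × 50.2 = 4.99 ft.
V₁ = q/y₁ = 472/4.99 = 94.5 ft/s.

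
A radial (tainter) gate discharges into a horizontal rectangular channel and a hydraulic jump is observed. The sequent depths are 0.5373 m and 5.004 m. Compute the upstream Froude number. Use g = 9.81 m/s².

For a rectangular channel the momentum equation gives q² = ½·g·y₁·y₂·(y₁ + y₂) = ½×9.81×0.5373×5.004×5.541 = 73.08.
q = √73.08 = 8.549 m²/s.
V₁ = q/y₁ = 15.91 m/s; Fr₁ = V₁/√(g·y₁) = 6.930.

Fr₁ = 6.930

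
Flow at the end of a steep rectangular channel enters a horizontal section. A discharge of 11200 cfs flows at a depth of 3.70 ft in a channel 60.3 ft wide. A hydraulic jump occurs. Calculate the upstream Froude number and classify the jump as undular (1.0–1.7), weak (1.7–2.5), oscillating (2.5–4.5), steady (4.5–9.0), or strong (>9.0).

q = Q/b = 11200/60.3 = 186 ft²/s; V₁ = q/y₁ = 50.2 ft/s. Fr₁ = V₁/√(g·y₁) = 4.60.
Fr₁ = 4.60 lies in the steady range.

Fr₁ = 4.60; steady jump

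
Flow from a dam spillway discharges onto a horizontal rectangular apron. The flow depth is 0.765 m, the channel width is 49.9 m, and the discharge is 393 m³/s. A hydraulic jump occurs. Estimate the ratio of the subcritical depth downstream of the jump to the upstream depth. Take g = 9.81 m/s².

q = Q/b = 393/49.9 = 7.88 m²/s; V₁ = q/y₁ = 10.3 m/s. Fr₁ = V₁/√(g·y₁) = 3.76.
Bélanger equation: y₂/y₁ = ½[√(1 + 8Fr₁²) − 1] = ½[√114.0 − 1] = 4.84.

y₂/y₁ = 4.84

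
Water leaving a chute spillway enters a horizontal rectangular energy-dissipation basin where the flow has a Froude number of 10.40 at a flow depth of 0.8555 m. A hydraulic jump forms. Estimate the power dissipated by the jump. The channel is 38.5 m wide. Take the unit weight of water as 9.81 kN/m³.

P = 338090 kW

Fr₁ = 10.40 (given).
Conjugate-depth relation: y₂/y₁ = ½[√(1 + 8Fr₁²) − 1] = ½[√866.28 − 1] = 14.22.
y₂ = 14.22 × 0.8555 = 12.16 m.
V₁ = Fr₁·√(g·y₁) = 10.40×√(9.81×0.8555) = 30.13 m/s; q = V₁·y₁ = 25.77 m²/s. V₂ = q/y₂ = 25.77/12.16 = 2.119 m/s. E₁ = y₁ + V₁²/2g = 47.12 m; E₂ = y₂ + V₂²/2g = 12.39 m. ΔE = E₁ − E₂ = 34.73 m.
Q = q·b = 25.77 × 38.5 = 992.3 m³/s. P = γ·Q·ΔE = 9.81 × 992.3 × 34.73 = 338090 kW.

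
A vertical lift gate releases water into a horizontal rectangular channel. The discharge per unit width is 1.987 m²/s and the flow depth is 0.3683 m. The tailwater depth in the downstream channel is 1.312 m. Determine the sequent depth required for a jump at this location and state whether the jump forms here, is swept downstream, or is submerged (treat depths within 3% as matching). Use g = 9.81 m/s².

y₂ = 1.306 m; the jump forms here

V₁ = q/y₁ = 1.987/0.3683 = 5.395 m/s. Fr₁ = V₁/√(g·y₁) = 5.395/√(9.81×0.3683) = 2.838.
Sequent-depth ratio: y₂/y₁ = ½[√(1 + 8Fr₁²) − 1] = ½[√65.448 − 1] = 3.545.
y₂ = 3.545 × 0.3683 = 1.306 m.
Tailwater y_tw = 1.312 m: y_tw ≈ y₂, so the jump forms here.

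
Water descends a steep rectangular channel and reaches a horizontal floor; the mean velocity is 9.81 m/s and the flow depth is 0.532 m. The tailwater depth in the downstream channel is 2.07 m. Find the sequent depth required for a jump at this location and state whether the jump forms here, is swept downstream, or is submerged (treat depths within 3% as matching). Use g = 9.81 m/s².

y₂ = 2.98 m; the jump is swept downstream

Fr₁ = V₁/√(g·y₁) = 9.81/√(9.81×0.532) = 4.29.
Conjugate-depth relation: y₂/y₁ = ½[√(1 + 8Fr₁²) − 1] = ½[√148.5 − 1] = 5.59.
y₂ = 5.59 × 0.532 = 2.98 m.
Tailwater y_tw = 2.07 m: y_tw < y₂, so the jump is swept downstream.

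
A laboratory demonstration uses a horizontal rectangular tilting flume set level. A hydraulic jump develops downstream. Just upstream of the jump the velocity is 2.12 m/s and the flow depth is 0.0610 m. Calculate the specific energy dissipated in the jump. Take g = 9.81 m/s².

ΔE = 0.0625 m

Fr₁ = V₁/√(g·y₁) = 2.12/√(9.81×0.0610) = 2.74.
Bélanger equation: y₂/y₁ = ½[√(1 + 8Fr₁²) − 1] = ½[√61.08 − 1] = 3.41.
y₂ = 3.41 × 0.0610 = 0.208 m.
Head loss: ΔE = (y₂ − y₁)³/(4y₁y₂) = (0.208 − 0.0610)³/(4×0.0610×0.208) = 0.00317/0.0507 = 0.0625 m.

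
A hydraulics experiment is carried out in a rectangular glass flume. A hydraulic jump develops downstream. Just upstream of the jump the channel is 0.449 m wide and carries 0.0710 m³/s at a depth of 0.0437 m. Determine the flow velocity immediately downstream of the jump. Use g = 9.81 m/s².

q = Q/b = 0.0710/0.449 = 0.158 m²/s; V₁ = q/y₁ = 3.62 m/s. Fr₁ = V₁/√(g·y₁) = 5.53.
Sequent-depth ratio: y₂/y₁ = ½[√(1 + 8Fr₁²) − 1] = ½[√245.3 − 1] = 7.33.
y₂ = 7.33 × 0.0437 = 0.320 m.
V₂ = q/y₂ = 0.158/0.320 = 0.494 m/s.

V₂ = 0.494 m/s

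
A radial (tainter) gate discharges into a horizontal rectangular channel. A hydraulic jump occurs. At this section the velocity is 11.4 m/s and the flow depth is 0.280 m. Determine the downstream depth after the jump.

Fr₁ = V₁/√(g·y₁) = 11.4/√(9.81×0.280) = 6.88.
Sequent-depth ratio: y₂/y₁ = ½[√(1 + 8Fr₁²) − 1] = ½[√379.5 − 1] = 9.24.
y₂ = 9.24 × 0.280 = 2.59 m.

y₂ = 2.59 m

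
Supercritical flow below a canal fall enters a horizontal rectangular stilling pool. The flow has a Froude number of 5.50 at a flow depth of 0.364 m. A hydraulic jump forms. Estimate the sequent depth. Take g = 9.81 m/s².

y₂ = 2.66 m

Fr₁ = 5.50 (given).
Bélanger equation: y₂/y₁ = ½[√(1 + 8Fr₁²) − 1] = ½[√243.0 − 1] = 7.29.
y₂ = 7.29 × 0.364 = 2.66 m.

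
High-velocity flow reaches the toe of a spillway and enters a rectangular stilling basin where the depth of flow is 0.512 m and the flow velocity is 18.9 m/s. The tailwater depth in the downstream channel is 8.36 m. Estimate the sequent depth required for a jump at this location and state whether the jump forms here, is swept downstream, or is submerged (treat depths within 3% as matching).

y₂ = 5.86 m; the jump is submerged

Fr₁ = V₁/√(g·y₁) = 18.9/√(9.81×0.512) = 8.43.
From the momentum equation for a rectangular channel, y₂/y₁ = ½[√(1 + 8Fr₁²) − 1] = ½[√570.0 − 1] = 11.4.
y₂ = 11.4 × 0.512 = 5.86 m.
Tailwater y_tw = 8.36 m: y_tw > y₂, so the jump is submerged.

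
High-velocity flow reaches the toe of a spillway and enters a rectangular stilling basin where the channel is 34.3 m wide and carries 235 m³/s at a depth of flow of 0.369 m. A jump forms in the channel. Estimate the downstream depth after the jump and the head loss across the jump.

q = Q/b = 235/34.3 = 6.85 m²/s; V₁ = q/y₁ = 18.6 m/s. Fr₁ = V₁/√(g·y₁) = 9.76.
Conjugate-depth relation: y₂/y₁ = ½[√(1 + 8Fr₁²) − 1] = ½[√762.9 − 1] = 13.3.
y₂ = 13.3 × 0.369 = 4.91 m.
Head loss: ΔE = (y₂ − y₁)³/(4y₁y₂) = (4.91 − 0.369)³/(4×0.369×4.91) = 93.7/7.25 = 12.9 m.

y₂ = 4.91 m; ΔE = 12.9 m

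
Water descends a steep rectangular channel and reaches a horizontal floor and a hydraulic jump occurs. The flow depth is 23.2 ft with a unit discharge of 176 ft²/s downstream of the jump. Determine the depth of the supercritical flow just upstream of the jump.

y₁ = 3.15 ft

V₂ = q/y₂ = 176/23.2 = 7.59 ft/s; Fr₂ = V₂/√(g·y₂) = 0.278.
Since the conjugate-depth ratio holds either way, y₁/y₂ = ½[√(1 + 8Fr₂²) − 1] = ½[√1.616 − 1] = 0.136.
y₁ = 0.136 × 23.2 = 3.15 ft.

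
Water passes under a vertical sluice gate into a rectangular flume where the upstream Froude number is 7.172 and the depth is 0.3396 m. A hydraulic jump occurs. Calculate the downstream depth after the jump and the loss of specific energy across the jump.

Fr₁ = 7.172 (given).
Conjugate-depth relation: y₂/y₁ = ½[√(1 + 8Fr₁²) − 1] = ½[√412.50 − 1] = 9.655.
y₂ = 9.655 × 0.3396 = 3.279 m.
Head loss: ΔE = (y₂ − y₁)³/(4y₁y₂) = (3.279 − 0.3396)³/(4×0.3396×3.279) = 25.39/4.454 = 5.701 m.

y₂ = 3.279 m; ΔE = 5.701 m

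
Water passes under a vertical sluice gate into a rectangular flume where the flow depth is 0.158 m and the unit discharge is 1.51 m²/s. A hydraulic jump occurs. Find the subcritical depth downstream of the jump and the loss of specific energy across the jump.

V₁ = q/y₁ = 1.51/0.158 = 9.56 m/s. Fr₁ = V₁/√(g·y₁) = 9.56/√(9.81×0.158) = 7.68.
Sequent-depth ratio: y₂/y₁ = ½[√(1 + 8Fr₁²) − 1] = ½[√472.4 − 1] = 10.4.
y₂ = 10.4 × 0.158 = 1.64 m.
Head loss: ΔE = (y₂ − y₁)³/(4y₁y₂) = (1.64 − 0.158)³/(4×0.158×1.64) = 3.24/1.04 = 3.13 m.

y₂ = 1.64 m; ΔE = 3.13 m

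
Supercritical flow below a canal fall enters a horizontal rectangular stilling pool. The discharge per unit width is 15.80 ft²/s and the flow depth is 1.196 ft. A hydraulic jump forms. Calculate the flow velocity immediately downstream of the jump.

V₁ = q/y₁ = 15.80/1.196 = 13.21 ft/s. Fr₁ = V₁/√(g·y₁) = 13.21/√(32.2×1.196) = 2.129.
Sequent-depth ratio: y₂/y₁ = ½[√(1 + 8Fr₁²) − 1] = ½[√37.254 − 1] = 2.552.
y₂ = 2.552 × 1.196 = 3.052 ft.
V₂ = q/y₂ = 15.80/3.052 = 5.177 ft/s.

V₂ = 5.177 ft/s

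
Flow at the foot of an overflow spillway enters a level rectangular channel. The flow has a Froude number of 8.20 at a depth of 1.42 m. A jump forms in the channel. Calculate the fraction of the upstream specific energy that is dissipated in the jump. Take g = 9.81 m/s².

ΔE/E₁ = 0.671 (67.1%)

Fr₁ = 8.20 (given).
By Bélanger, y₂/y₁ = ½[√(1 + 8Fr₁²) − 1] = ½[√538.9 − 1] = 11.1.
y₂ = 11.1 × 1.42 = 15.8 m.
E₁ = y₁(1 + Fr₁²/2) = 1.42×(1 + 8.20²/2) = 49.2 m. ΔE = (y₂ − y₁)³/(4y₁y₂) = 33.0 m. ΔE/E₁ = 33.0/49.2 = 0.671.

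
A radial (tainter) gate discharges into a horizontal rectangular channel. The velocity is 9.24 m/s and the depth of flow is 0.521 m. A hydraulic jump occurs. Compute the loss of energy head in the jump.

Fr₁ = V₁/√(g·y₁) = 9.24/√(9.81×0.521) = 4.09.
Conjugate-depth relation: y₂/y₁ = ½[√(1 + 8Fr₁²) − 1] = ½[√134.6 − 1] = 5.30.
y₂ = 5.30 × 0.521 = 2.76 m.
q = V₁·y₁ = 9.24 × 0.521 = 4.81 m²/s. V₂ = q/y₂ = 4.81/2.76 = 1.74 m/s. E₁ = y₁ + V₁²/2g = 4.87 m; E₂ = y₂ + V₂²/2g = 2.92 m. ΔE = E₁ − E₂ = 1.96 m.

ΔE = 1.96 m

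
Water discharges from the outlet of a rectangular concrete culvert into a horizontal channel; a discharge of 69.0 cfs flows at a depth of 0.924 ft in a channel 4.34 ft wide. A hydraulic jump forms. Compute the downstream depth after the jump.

q = Q/b = 69.0/4.34 = 15.9 ft²/s; V₁ = q/y₁ = 17.2 ft/s. Fr₁ = V₁/√(g·y₁) = 3.15.
Bélanger equation: y₂/y₁ = ½[√(1 + 8Fr₁²) − 1] = ½[√80.60 − 1] = 3.99.
y₂ = 3.99 × 0.924 = 3.69 ft.

y₂ = 3.69 ft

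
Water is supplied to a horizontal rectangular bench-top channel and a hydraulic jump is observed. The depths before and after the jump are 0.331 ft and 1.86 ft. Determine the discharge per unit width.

For a rectangular channel the momentum equation gives q² = ½·g·y₁·y₂·(y₁ + y₂) = ½×32.2×0.331×1.86×2.19 = 21.7.
q = √21.7 = 4.66 ft²/s.

q = 4.66 ft²/s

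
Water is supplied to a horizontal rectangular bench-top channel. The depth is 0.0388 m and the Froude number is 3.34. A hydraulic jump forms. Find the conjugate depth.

Fr₁ = 3.34 (given).
By Bélanger, y₂/y₁ = ½[√(1 + 8Fr₁²) − 1] = ½[√90.24 − 1] = 4.25.
y₂ = 4.25 × 0.0388 = 0.165 m.

y₂ = 0.165 m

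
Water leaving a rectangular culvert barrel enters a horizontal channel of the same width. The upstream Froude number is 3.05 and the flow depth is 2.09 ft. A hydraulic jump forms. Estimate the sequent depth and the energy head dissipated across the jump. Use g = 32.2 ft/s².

Fr₁ = 3.05 (given).
Bélanger equation: y₂/y₁ = ½[√(1 + 8Fr₁²) − 1] = ½[√75.42 − 1] = 3.84.
y₂ = 3.84 × 2.09 = 8.03 ft.
Head loss: ΔE = (y₂ − y₁)³/(4y₁y₂) = (8.03 − 2.09)³/(4×2.09×8.03) = 210/67.1 = 3.12 ft.

y₂ = 8.03 ft; ΔE = 3.12 ft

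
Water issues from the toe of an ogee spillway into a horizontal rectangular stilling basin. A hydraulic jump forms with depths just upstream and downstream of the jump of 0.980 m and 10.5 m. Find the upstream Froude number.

For a rectangular channel the momentum equation gives q² = ½·g·y₁·y₂·(y₁ + y₂) = ½×9.81×0.980×10.5×11.5 = 579.
q = √579 = 24.1 m²/s.
V₁ = q/y₁ = 24.6 m/s; Fr₁ = V₁/√(g·y₁) = 7.92.

Fr₁ = 7.92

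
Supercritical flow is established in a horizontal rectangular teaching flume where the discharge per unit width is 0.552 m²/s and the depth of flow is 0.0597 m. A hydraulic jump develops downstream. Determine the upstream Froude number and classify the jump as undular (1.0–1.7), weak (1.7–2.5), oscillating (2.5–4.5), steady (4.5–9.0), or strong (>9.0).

Fr₁ = 12.1; strong jump

V₁ = q/y₁ = 0.552/0.0597 = 9.25 m/s. Fr₁ = V₁/√(g·y₁) = 9.25/√(9.81×0.0597) = 12.1.
Fr₁ = 12.1 lies in the strong range.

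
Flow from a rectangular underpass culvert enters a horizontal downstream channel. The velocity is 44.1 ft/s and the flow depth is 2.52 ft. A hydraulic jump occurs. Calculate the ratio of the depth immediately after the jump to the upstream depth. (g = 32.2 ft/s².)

Fr₁ = V₁/√(g·y₁) = 44.1/√(32.2×2.52) = 4.90.
Conjugate-depth relation: y₂/y₁ = ½[√(1 + 8Fr₁²) − 1] = ½[√192.7 − 1] = 6.44.

y₂/y₁ = 6.44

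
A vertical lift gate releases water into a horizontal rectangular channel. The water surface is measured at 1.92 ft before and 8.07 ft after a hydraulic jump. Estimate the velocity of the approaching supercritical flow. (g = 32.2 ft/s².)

For a rectangular channel the momentum equation gives q² = ½·g·y₁·y₂·(y₁ + y₂) = ½×32.2×1.92×8.07×9.99 = 2492.
q = √2492 = 49.9 ft²/s.
V₁ = q/y₁ = 49.9/1.92 = 26.0 ft/s.

V₁ = 26.0 ft/s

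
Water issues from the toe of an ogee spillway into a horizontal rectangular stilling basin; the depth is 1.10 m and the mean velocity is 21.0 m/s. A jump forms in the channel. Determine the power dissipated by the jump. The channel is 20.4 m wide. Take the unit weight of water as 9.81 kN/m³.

P = 64073 kW

Fr₁ = V₁/√(g·y₁) = 21.0/√(9.81×1.10) = 6.39.
From the momentum equation for a rectangular channel, y₂/y₁ = ½[√(1 + 8Fr₁²) − 1] = ½[√327.9 − 1] = 8.55.
y₂ = 8.55 × 1.10 = 9.41 m.
Head loss: ΔE = (y₂ − y₁)³/(4y₁y₂) = (9.41 − 1.10)³/(4×1.10×9.41) = 574/41.4 = 13.9 m.
q = V₁·y₁ = 21.0 × 1.10 = 23.1 m²/s. Q = q·b = 23.1 × 20.4 = 471 m³/s. P = γ·Q·ΔE = 9.81 × 471 × 13.9 = 64073 kW.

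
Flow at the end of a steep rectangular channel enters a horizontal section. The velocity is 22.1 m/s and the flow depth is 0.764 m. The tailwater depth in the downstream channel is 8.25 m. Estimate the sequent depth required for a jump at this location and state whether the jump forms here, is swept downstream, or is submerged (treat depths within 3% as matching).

y₂ = 8.35 m; the jump forms here

Fr₁ = V₁/√(g·y₁) = 22.1/√(9.81×0.764) = 8.07.
Bélanger equation: y₂/y₁ = ½[√(1 + 8Fr₁²) − 1] = ½[√522.3 − 1] = 10.9.
y₂ = 10.9 × 0.764 = 8.35 m.
Tailwater y_tw = 8.25 m: y_tw ≈ y₂, so the jump forms here.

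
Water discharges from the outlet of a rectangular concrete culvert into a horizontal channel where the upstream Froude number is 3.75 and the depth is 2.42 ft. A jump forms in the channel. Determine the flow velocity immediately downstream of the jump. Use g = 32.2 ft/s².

Fr₁ = 3.75 (given).
From the momentum equation for a rectangular channel, y₂/y₁ = ½[√(1 + 8Fr₁²) − 1] = ½[√113.5 − 1] = 4.83.
y₂ = 4.83 × 2.42 = 11.7 ft.
V₁ = Fr₁·√(g·y₁) = 3.75×√(32.2×2.42) = 33.1 ft/s; q = V₁·y₁ = 80.1 ft²/s.
V₂ = q/y₂ = 80.1/11.7 = 6.86 ft/s.

V₂ = 6.86 ft/s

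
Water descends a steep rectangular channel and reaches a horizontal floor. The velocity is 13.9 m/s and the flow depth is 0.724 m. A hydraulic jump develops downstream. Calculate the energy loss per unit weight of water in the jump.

ΔE = 5.37 m

Fr₁ = V₁/√(g·y₁) = 13.9/√(9.81×0.724) = 5.22.
Sequent-depth ratio: y₂/y₁ = ½[√(1 + 8Fr₁²) − 1] = ½[√218.6 − 1] = 6.89.
y₂ = 6.89 × 0.724 = 4.99 m.
q = V₁·y₁ = 13.9 × 0.724 = 10.1 m²/s. V₂ = q/y₂ = 10.1/4.99 = 2.02 m/s. E₁ = y₁ + V₁²/2g = 10.6 m; E₂ = y₂ + V₂²/2g = 5.20 m. ΔE = E₁ − E₂ = 5.37 m.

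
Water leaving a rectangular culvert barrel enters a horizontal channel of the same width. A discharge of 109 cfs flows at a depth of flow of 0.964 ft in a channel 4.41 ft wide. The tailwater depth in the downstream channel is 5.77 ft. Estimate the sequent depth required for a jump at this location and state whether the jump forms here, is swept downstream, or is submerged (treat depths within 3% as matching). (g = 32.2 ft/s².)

y₂ = 5.81 ft; the jump forms here

q = Q/b = 109/4.41 = 24.7 ft²/s; V₁ = q/y₁ = 25.6 ft/s. Fr₁ = V₁/√(g·y₁) = 4.60.
From the momentum equation for a rectangular channel, y₂/y₁ = ½[√(1 + 8Fr₁²) − 1] = ½[√170.4 − 1] = 6.03.
y₂ = 6.03 × 0.964 = 5.81 ft.
Tailwater y_tw = 5.77 ft: y_tw ≈ y₂, so the jump forms here.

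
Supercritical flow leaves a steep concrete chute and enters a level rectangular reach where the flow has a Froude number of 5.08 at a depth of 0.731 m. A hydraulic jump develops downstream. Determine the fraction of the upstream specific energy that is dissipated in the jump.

Fr₁ = 5.08 (given).
By Bélanger, y₂/y₁ = ½[√(1 + 8Fr₁²) − 1] = ½[√207.5 − 1] = 6.70.
y₂ = 6.70 × 0.731 = 4.90 m.
E₁ = y₁(1 + Fr₁²/2) = 0.731×(1 + 5.08²/2) = 10.2 m. ΔE = (y₂ − y₁)³/(4y₁y₂) = 5.05 m. ΔE/E₁ = 5.05/10.2 = 0.497.

ΔE/E₁ = 0.497 (49.7%)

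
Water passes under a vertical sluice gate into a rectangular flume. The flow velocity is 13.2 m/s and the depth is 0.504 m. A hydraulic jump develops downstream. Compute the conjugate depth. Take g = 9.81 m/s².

Fr₁ = V₁/√(g·y₁) = 13.2/√(9.81×0.504) = 5.94.
From the momentum equation for a rectangular channel, y₂/y₁ = ½[√(1 + 8Fr₁²) − 1] = ½[√282.9 − 1] = 7.91.
y₂ = 7.91 × 0.504 = 3.99 m.

y₂ = 3.99 m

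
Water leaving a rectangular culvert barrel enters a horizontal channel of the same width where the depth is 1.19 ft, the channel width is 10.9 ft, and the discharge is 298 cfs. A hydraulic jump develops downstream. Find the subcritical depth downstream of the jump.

q = Q/b = 298/10.9 = 27.3 ft²/s; V₁ = q/y₁ = 23.0 ft/s. Fr₁ = V₁/√(g·y₁) = 3.71.
Sequent-depth ratio: y₂/y₁ = ½[√(1 + 8Fr₁²) − 1] = ½[√111.2 − 1] = 4.77.
y₂ = 4.77 × 1.19 = 5.68 ft.

y₂ = 5.68 ft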